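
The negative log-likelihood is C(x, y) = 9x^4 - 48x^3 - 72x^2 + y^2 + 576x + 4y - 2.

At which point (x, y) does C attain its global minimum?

C(x,y) separates as P(x) + Q(y) − 2, so its minimum is min P + min Q − 2.
P'(x) = 36(x - 4)(x - 2)(x + 2) vanishes at x ∈ {-2, 2, 4}; Q'(y) = 2y + 4 vanishes at y ∈ {-2}.
Local minima of P (where P''>0): P(-2)=-912, P(4)=384. Local minima of Q: Q(-2)=-4.
So the global minimum of C is P(-2) + Q(-2) − 2 = -912 − 4 − 2 = -918, attained at (-2, -2).

(-2, -2)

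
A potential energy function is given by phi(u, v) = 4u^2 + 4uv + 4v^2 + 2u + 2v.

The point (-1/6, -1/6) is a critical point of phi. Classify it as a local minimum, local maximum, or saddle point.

The Hessian of phi is constant: H = [[8, 4], [4, 8]].
det(H) = 8·8 − 4² = 48.
det(H) > 0 and tr(H) = 16 > 0, so H is positive definite and the point is a local minimum.

local minimum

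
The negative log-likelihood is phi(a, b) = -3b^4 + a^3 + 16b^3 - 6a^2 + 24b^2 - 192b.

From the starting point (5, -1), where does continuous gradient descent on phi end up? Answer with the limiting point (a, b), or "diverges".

(4, 2)

phi is separable, so gradient descent decouples: a follows -∂phi/∂a, b follows -∂phi/∂b.
∂phi/∂a = 3a(a - 4); at a=5 this is 15, so a decreases.
∂phi/∂b = -12(b - 4)(b - 2)(b + 2); at b=-1 this is -180, so b increases.
a converges to its nearest critical value 4 (a local min of the a-part); b converges to 2. The iterate converges to (4, 2).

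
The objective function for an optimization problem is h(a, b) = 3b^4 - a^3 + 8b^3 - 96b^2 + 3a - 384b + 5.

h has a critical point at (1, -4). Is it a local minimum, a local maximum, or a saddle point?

saddle point

The mixed partial ∂²h/∂a∂b is 0, so the Hessian at any point is diag(h_aa, h_bb) = diag(-6a, 12(3b^2 + 4b - 16)).
At (1, -4): H = diag(-6, 192).
The eigenvalues have opposite signs, so H is indefinite: a saddle point.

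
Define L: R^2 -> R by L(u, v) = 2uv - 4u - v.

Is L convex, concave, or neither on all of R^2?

L is quadratic, so its Hessian is the constant matrix H = [[0, 2], [2, 0]].
det(H) = -4, tr(H) = 0.
det(H) < 0, so H is indefinite: neither convex nor concave.

neither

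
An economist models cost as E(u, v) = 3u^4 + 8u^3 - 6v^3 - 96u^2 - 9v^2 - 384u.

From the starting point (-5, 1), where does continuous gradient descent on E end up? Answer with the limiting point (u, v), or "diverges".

diverges

E is separable, so gradient descent decouples: u follows -∂E/∂u, v follows -∂E/∂v.
∂E/∂u = 12(u - 4)(u + 2)(u + 4); at u=-5 this is -324, so u increases.
∂E/∂v = -18v(v + 1); at v=1 this is -36, so v increases.
The v-coordinate has no critical point in that direction and runs off to infinity.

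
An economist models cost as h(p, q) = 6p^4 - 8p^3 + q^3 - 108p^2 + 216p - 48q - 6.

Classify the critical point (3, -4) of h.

saddle point

The mixed partial ∂²h/∂p∂q is 0, so the Hessian at any point is diag(h_pp, h_qq) = diag(24(3p^2 - 2p - 9), 6q).
At (3, -4): H = diag(288, -24).
The eigenvalues have opposite signs, so H is indefinite: a saddle point.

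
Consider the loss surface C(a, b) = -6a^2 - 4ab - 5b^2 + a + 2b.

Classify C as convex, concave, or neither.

concave

C is quadratic, so its Hessian is the constant matrix H = [[-12, -4], [-4, -10]].
det(H) = 104, tr(H) = -22.
det(H) > 0 and tr(H) < 0, so H is negative definite everywhere: concave.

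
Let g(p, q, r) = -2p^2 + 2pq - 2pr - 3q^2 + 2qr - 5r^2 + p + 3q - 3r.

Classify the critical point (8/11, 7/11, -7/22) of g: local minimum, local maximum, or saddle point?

local maximum

The Hessian is constant: H = [[-4, 2, -2], [2, -6, 2], [-2, 2, -10]].
Leading principal minors: Δ₁ = -4, Δ₂ = 20, Δ₃ = -176.
The minors alternate sign starting negative (−, +, −), so H is negative definite: a local maximum.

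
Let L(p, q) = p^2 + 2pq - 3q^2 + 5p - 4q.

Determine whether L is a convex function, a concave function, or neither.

neither

L is quadratic, so its Hessian is the constant matrix H = [[2, 2], [2, -6]].
det(H) = -16, tr(H) = -4.
det(H) < 0, so H is indefinite: neither convex nor concave.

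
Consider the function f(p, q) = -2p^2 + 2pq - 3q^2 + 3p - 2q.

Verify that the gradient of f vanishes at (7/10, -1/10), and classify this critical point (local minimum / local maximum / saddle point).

local maximum

∇f = (-4p + 2q + 3, 2p - 6q - 2); substituting (7/10, -1/10) gives ∇f = (0, 0), so (7/10, -1/10) is indeed a critical point.
The Hessian of f is constant: H = [[-4, 2], [2, -6]].
det(H) = (-4)·(-6) − 2² = 20.
det(H) > 0 and tr(H) = -10 < 0, so H is negative definite and the point is a local maximum.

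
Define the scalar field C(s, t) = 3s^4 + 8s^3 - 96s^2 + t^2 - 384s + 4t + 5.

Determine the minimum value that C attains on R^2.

C(s,t) separates as P(s) + Q(t) + 5, so its minimum is min P + min Q + 5.
P'(s) = 12(s - 4)(s + 2)(s + 4) vanishes at s ∈ {-4, -2, 4}; Q'(t) = 2(t + 2) vanishes at t ∈ {-2}.
Local minima of P (where P''>0): P(-4)=256, P(4)=-1792. Local minima of Q: Q(-2)=-4.
So the global minimum of C is P(4) + Q(-2) + 5 = -1792 − 4 + 5 = -1791, attained at (4, -2).

-1791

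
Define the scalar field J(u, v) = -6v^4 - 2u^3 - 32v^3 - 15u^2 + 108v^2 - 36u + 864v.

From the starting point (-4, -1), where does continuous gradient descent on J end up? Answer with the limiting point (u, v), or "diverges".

J is separable, so gradient descent decouples: u follows -∂J/∂u, v follows -∂J/∂v.
∂J/∂u = -6(u + 2)(u + 3); at u=-4 this is -12, so u increases.
∂J/∂v = -24(v - 3)(v + 3)(v + 4); at v=-1 this is 576, so v decreases.
u converges to its nearest critical value -3 (a local min of the u-part); v converges to -3. The iterate converges to (-3, -3).

(-3, -3)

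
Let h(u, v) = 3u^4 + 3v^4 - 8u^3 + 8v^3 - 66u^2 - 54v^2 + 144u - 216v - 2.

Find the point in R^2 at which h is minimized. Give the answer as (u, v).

(-3, 3)

h(u,v) separates as P(u) + Q(v) − 2, so its minimum is min P + min Q − 2.
P'(u) = 12(u - 4)(u - 1)(u + 3) vanishes at u ∈ {-3, 1, 4}; Q'(v) = 12(v - 3)(v + 2)(v + 3) vanishes at v ∈ {-3, -2, 3}.
Local minima of P (where P''>0): P(-3)=-567, P(4)=-224. Local minima of Q: Q(-3)=189, Q(3)=-675.
So the global minimum of h is P(-3) + Q(3) − 2 = -567 − 675 − 2 = -1244, attained at (-3, 3).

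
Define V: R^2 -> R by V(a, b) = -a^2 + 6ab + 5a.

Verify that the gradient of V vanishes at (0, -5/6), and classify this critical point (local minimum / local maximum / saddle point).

∇V = (-2a + 6b + 5, 6a); substituting (0, -5/6) gives ∇V = (0, 0), so (0, -5/6) is indeed a critical point.
The Hessian of V is constant: H = [[-2, 6], [6, 0]].
det(H) = (-2)·0 − 6² = -36.
Since det(H) < 0, H is indefinite and the critical point is a saddle point.

saddle point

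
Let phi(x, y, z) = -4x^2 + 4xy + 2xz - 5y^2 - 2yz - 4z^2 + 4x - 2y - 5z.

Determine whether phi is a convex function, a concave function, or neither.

concave

phi is quadratic, so its Hessian is the constant matrix H = [[-8, 4, 2], [4, -10, -2], [2, -2, -8]].
Leading principal minors: -8, 64, -472.
Signs alternate −, +, − ⇒ H ≺ 0 ⇒ concave.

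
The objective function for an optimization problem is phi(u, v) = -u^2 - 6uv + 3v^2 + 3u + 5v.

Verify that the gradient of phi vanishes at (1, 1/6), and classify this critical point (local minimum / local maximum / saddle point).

saddle point

∇phi = (-2u - 6v + 3, -6u + 6v + 5); substituting (1, 1/6) gives ∇phi = (0, 0), so (1, 1/6) is indeed a critical point.
The Hessian of phi is constant: H = [[-2, -6], [-6, 6]].
det(H) = (-2)·6 − (-6)² = -48.
Since det(H) < 0, H is indefinite and the critical point is a saddle point.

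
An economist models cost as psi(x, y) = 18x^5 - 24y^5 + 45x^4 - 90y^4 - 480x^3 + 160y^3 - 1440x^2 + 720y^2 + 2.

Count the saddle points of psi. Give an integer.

psi separates as a function of x plus a function of y, so ∇psi=0 decouples.
∂psi/∂x = 90x(x - 4)(x + 2)(x + 4) = 0 at x ∈ {-4, -2, 0, 4}; ∂psi/∂y = -120y(y - 2)(y + 2)(y + 3) = 0 at y ∈ {-3, -2, 0, 2}.
The Hessian is diagonal: diag(psi_xx, psi_yy). Second derivatives: psi_xx(-4)=-5760, psi_xx(-2)=2160, psi_xx(0)=-2880, psi_xx(4)=17280; psi_yy(-3)=1800, psi_yy(-2)=-960, psi_yy(0)=1440, psi_yy(2)=-4800.
Saddle points occur where the two diagonal entries have opposite signs: (-4, -3), (-4, 0), (-2, -2), (-2, 2), (0, -3), (0, 0), (4, -2), (4, 2). Count: 8.

8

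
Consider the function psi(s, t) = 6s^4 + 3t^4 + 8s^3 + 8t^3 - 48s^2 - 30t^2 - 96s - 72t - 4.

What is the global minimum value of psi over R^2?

psi(s,t) separates as P(s) + Q(t) − 4, so its minimum is min P + min Q − 4.
P'(s) = 24(s - 2)(s + 1)(s + 2) vanishes at s ∈ {-2, -1, 2}; Q'(t) = 12(t - 2)(t + 1)(t + 3) vanishes at t ∈ {-3, -1, 2}.
Local minima of P (where P''>0): P(-2)=32, P(2)=-224. Local minima of Q: Q(-3)=-27, Q(2)=-152.
So the global minimum of psi is P(2) + Q(2) − 4 = -224 − 152 − 4 = -380, attained at (2, 2).

-380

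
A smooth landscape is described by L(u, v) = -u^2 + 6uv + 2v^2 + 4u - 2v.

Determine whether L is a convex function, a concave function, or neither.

neither

L is quadratic, so its Hessian is the constant matrix H = [[-2, 6], [6, 4]].
det(H) = -44, tr(H) = 2.
det(H) < 0, so H is indefinite: neither convex nor concave.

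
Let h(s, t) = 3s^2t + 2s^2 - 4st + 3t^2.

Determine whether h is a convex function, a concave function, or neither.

The term 3s^2t is cubic, so the Hessian is not constant.
∂²h/∂s² = 6t + 4, which takes both signs as t varies (negative for sufficiently negative t). A diagonal entry of the Hessian changing sign means the Hessian is neither positive- nor negative-semidefinite on all of R^2.

neither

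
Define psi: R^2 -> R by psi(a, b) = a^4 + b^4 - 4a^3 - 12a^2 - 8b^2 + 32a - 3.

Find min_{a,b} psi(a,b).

-83

psi(a,b) separates as P(a) + Q(b) − 3, so its minimum is min P + min Q − 3.
P'(a) = 4(a - 4)(a - 1)(a + 2) vanishes at a ∈ {-2, 1, 4}; Q'(b) = 4b(b - 2)(b + 2) vanishes at b ∈ {-2, 0, 2}.
Local minima of P (where P''>0): P(-2)=-64, P(4)=-64. Local minima of Q: Q(-2)=-16, Q(2)=-16.
So the global minimum of psi is P(-2) + Q(-2) − 3 = -64 − 16 − 3 = -83, attained at (-2, -2).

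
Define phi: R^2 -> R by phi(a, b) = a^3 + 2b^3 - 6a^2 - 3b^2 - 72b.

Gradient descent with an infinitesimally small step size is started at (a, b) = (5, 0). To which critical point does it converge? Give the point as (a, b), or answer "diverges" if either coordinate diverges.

(4, 4)

phi is separable, so gradient descent decouples: a follows -∂phi/∂a, b follows -∂phi/∂b.
∂phi/∂a = 3a(a - 4); at a=5 this is 15, so a decreases.
∂phi/∂b = 6(b - 4)(b + 3); at b=0 this is -72, so b increases.
a converges to its nearest critical value 4 (a local min of the a-part); b converges to 4. The iterate converges to (4, 4).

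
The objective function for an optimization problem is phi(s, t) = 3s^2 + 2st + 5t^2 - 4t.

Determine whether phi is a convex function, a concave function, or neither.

phi is quadratic, so its Hessian is the constant matrix H = [[6, 2], [2, 10]].
det(H) = 56, tr(H) = 16.
det(H) > 0 and tr(H) > 0, so H is positive definite everywhere: convex.

convex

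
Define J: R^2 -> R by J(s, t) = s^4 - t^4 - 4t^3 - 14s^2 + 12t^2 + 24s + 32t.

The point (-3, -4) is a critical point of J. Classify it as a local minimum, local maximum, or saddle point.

saddle point

The mixed partial ∂²J/∂s∂t is 0, so the Hessian at any point is diag(J_ss, J_tt) = diag(4(3s^2 - 7), 12(-t^2 - 2t + 2)).
At (-3, -4): H = diag(80, -72).
The eigenvalues have opposite signs, so H is indefinite: a saddle point.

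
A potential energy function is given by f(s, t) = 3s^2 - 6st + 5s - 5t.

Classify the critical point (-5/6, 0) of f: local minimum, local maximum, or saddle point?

The Hessian of f is constant: H = [[6, -6], [-6, 0]].
det(H) = 6·0 − (-6)² = -36.
Since det(H) < 0, H is indefinite and the critical point is a saddle point.

saddle point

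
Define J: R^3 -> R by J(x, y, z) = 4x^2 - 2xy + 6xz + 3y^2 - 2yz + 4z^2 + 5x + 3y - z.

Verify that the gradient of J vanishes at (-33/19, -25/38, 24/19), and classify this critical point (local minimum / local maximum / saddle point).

∇J = (8x - 2y + 6z + 5, -2x + 6y - 2z + 3, 6x - 2y + 8z - 1); substituting (-33/19, -25/38, 24/19) gives ∇J = (0, 0, 0), so (-33/19, -25/38, 24/19) is indeed a critical point.
The Hessian is constant: H = [[8, -2, 6], [-2, 6, -2], [6, -2, 8]].
Leading principal minors: Δ₁ = 8, Δ₂ = 44, Δ₃ = 152.
All leading minors are positive, so H is positive definite: a local minimum.

local minimum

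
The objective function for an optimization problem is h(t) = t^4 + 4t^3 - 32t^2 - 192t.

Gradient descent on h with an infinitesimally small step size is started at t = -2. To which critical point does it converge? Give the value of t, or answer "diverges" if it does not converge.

h'(t) = 4(t - 4)(t + 3)(t + 4), so h'(-2) = -48.
Gradient descent moves in the -h' direction, i.e. t is increasing.
The nearest critical point in that direction is t = 4, where h'' = 224 > 0 (a local minimum). The iterate converges there.

4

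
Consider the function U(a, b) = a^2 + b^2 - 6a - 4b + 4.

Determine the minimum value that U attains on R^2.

-9

U(a,b) separates as P(a) + Q(b) + 4, so its minimum is min P + min Q + 4.
P'(a) = 2a - 6 vanishes at a ∈ {3}; Q'(b) = 2b - 4 vanishes at b ∈ {2}.
Local minima of P (where P''>0): P(3)=-9. Local minima of Q: Q(2)=-4.
So the global minimum of U is P(3) + Q(2) + 4 = -9 − 4 + 4 = -9, attained at (3, 2).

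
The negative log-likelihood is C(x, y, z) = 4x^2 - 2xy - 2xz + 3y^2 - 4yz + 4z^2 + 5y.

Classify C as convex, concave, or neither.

convex

C is quadratic, so its Hessian is the constant matrix H = [[8, -2, -2], [-2, 6, -4], [-2, -4, 8]].
Leading principal minors: 8, 44, 168.
All positive ⇒ H ≻ 0 ⇒ convex.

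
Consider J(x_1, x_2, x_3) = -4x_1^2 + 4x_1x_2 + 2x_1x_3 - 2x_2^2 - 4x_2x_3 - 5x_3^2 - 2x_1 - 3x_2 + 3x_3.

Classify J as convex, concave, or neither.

concave

J is quadratic, so its Hessian is the constant matrix H = [[-8, 4, 2], [4, -4, -4], [2, -4, -10]].
Leading principal minors: -8, 16, -80.
Signs alternate −, +, − ⇒ H ≺ 0 ⇒ concave.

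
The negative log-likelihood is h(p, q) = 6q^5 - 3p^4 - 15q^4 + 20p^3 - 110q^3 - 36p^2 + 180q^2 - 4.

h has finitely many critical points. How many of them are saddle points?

h separates as a function of p plus a function of q, so ∇h=0 decouples.
∂h/∂p = -12p(p - 3)(p - 2) = 0 at p ∈ {0, 2, 3}; ∂h/∂q = 30q(q - 4)(q - 1)(q + 3) = 0 at q ∈ {-3, 0, 1, 4}.
The Hessian is diagonal: diag(h_pp, h_qq). Second derivatives: h_pp(0)=-72, h_pp(2)=24, h_pp(3)=-36; h_qq(-3)=-2520, h_qq(0)=360, h_qq(1)=-360, h_qq(4)=2520.
Saddle points occur where the two diagonal entries have opposite signs: (0, 0), (0, 4), (2, -3), (2, 1), (3, 0), (3, 4). Count: 6.

6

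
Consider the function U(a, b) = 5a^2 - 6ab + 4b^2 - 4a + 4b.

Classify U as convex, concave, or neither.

U is quadratic, so its Hessian is the constant matrix H = [[10, -6], [-6, 8]].
det(H) = 44, tr(H) = 18.
det(H) > 0 and tr(H) > 0, so H is positive definite everywhere: convex.

convex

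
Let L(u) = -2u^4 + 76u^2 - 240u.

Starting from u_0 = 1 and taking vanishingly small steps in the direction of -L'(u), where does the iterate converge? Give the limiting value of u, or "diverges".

L'(u) = -8(u - 3)(u - 2)(u + 5), so L'(1) = -96.
Gradient descent moves in the -L' direction, i.e. u is increasing.
The nearest critical point in that direction is u = 2, where L'' = 56 > 0 (a local minimum). The iterate converges there.

2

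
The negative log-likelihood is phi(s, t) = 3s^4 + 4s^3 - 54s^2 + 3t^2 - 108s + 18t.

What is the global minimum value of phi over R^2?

-486

phi(s,t) separates as P(s) + Q(t), so its minimum is min P + min Q.
P'(s) = 12(s - 3)(s + 1)(s + 3) vanishes at s ∈ {-3, -1, 3}; Q'(t) = 6(t + 3) vanishes at t ∈ {-3}.
Local minima of P (where P''>0): P(-3)=-27, P(3)=-459. Local minima of Q: Q(-3)=-27.
So the global minimum of phi is P(3) + Q(-3) = -459 − 27 = -486, attained at (3, -3).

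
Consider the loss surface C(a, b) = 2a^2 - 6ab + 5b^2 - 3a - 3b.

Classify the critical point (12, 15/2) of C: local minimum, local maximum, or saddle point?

local minimum

The Hessian of C is constant: H = [[4, -6], [-6, 10]].
det(H) = 4·10 − (-6)² = 4.
det(H) > 0 and tr(H) = 14 > 0, so H is positive definite and the point is a local minimum.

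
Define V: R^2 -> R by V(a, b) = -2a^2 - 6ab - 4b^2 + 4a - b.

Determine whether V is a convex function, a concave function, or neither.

neither

V is quadratic, so its Hessian is the constant matrix H = [[-4, -6], [-6, -8]].
det(H) = -4, tr(H) = -12.
det(H) < 0, so H is indefinite: neither convex nor concave.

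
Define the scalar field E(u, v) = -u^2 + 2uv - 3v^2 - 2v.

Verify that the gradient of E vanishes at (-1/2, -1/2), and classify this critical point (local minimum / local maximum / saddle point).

local maximum

∇E = (-2u + 2v, 2u - 6v - 2); substituting (-1/2, -1/2) gives ∇E = (0, 0), so (-1/2, -1/2) is indeed a critical point.
The Hessian of E is constant: H = [[-2, 2], [2, -6]].
det(H) = (-2)·(-6) − 2² = 8.
det(H) > 0 and tr(H) = -8 < 0, so H is negative definite and the point is a local maximum.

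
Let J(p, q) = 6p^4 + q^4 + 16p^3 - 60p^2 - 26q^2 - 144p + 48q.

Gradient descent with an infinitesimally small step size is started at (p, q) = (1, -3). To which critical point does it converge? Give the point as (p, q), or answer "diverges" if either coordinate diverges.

J is separable, so gradient descent decouples: p follows -∂J/∂p, q follows -∂J/∂q.
∂J/∂p = 24(p - 2)(p + 1)(p + 3); at p=1 this is -192, so p increases.
∂J/∂q = 4(q - 3)(q - 1)(q + 4); at q=-3 this is 96, so q decreases.
p converges to its nearest critical value 2 (a local min of the p-part); q converges to -4. The iterate converges to (2, -4).

(2, -4)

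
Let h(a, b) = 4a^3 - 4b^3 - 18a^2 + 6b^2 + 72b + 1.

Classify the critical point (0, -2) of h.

The mixed partial ∂²h/∂a∂b is 0, so the Hessian at any point is diag(h_aa, h_bb) = diag(12(2a - 3), 12(-2b + 1)).
At (0, -2): H = diag(-36, 60).
The eigenvalues have opposite signs, so H is indefinite: a saddle point.

saddle point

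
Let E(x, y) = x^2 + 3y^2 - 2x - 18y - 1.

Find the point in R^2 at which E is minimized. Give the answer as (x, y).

E(x,y) separates as P(x) + Q(y) − 1, so its minimum is min P + min Q − 1.
P'(x) = 2x - 2 vanishes at x ∈ {1}; Q'(y) = 6y - 18 vanishes at y ∈ {3}.
Local minima of P (where P''>0): P(1)=-1. Local minima of Q: Q(3)=-27.
So the global minimum of E is P(1) + Q(3) − 1 = -1 − 27 − 1 = -29, attained at (1, 3).

(1, 3)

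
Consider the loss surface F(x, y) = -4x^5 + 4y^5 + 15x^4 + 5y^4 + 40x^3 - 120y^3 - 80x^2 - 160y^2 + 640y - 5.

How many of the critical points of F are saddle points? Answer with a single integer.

8

F separates as a function of x plus a function of y, so ∇F=0 decouples.
∂F/∂x = -20x(x - 4)(x - 1)(x + 2) = 0 at x ∈ {-2, 0, 1, 4}; ∂F/∂y = 20(y - 4)(y - 1)(y + 2)(y + 4) = 0 at y ∈ {-4, -2, 1, 4}.
The Hessian is diagonal: diag(F_xx, F_yy). Second derivatives: F_xx(-2)=720, F_xx(0)=-160, F_xx(1)=180, F_xx(4)=-1440; F_yy(-4)=-1600, F_yy(-2)=720, F_yy(1)=-900, F_yy(4)=2880.
Saddle points occur where the two diagonal entries have opposite signs: (-2, -4), (-2, 1), (0, -2), (0, 4), (1, -4), (1, 1), (4, -2), (4, 4). Count: 8.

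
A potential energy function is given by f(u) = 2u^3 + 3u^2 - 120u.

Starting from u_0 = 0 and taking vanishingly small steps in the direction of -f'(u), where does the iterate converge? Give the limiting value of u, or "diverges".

4

f'(u) = 6(u - 4)(u + 5), so f'(0) = -120.
Gradient descent moves in the -f' direction, i.e. u is increasing.
The nearest critical point in that direction is u = 4, where f'' = 54 > 0 (a local minimum). The iterate converges there.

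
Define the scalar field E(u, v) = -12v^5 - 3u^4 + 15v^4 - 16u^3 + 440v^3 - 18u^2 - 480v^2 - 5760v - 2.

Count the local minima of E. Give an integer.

2

E separates as a function of u plus a function of v, so ∇E=0 decouples.
∂E/∂u = -12u(u + 1)(u + 3) = 0 at u ∈ {-3, -1, 0}; ∂E/∂v = -60(v - 4)(v - 3)(v + 2)(v + 4) = 0 at v ∈ {-4, -2, 3, 4}.
The Hessian is diagonal: diag(E_uu, E_vv). Second derivatives: E_uu(-3)=-72, E_uu(-1)=24, E_uu(0)=-36; E_vv(-4)=6720, E_vv(-2)=-3600, E_vv(3)=2100, E_vv(4)=-2880.
Local minima occur where both diagonal entries positive: (-1, -4), (-1, 3). Count: 2.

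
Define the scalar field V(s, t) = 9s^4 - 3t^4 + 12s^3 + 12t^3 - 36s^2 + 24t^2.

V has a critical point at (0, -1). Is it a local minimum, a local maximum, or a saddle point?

The mixed partial ∂²V/∂s∂t is 0, so the Hessian at any point is diag(V_ss, V_tt) = diag(36(3s^2 + 2s - 2), 12(-3t^2 + 6t + 4)).
At (0, -1): H = diag(-72, -60).
Both eigenvalues are negative, so H is negative definite: a local maximum.

local maximum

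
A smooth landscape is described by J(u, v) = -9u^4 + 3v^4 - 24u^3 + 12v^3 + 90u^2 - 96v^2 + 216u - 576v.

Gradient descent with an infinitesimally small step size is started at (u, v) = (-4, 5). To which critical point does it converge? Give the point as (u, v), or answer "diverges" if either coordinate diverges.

J is separable, so gradient descent decouples: u follows -∂J/∂u, v follows -∂J/∂v.
∂J/∂u = -36(u - 2)(u + 1)(u + 3); at u=-4 this is 648, so u decreases.
∂J/∂v = 12(v - 4)(v + 3)(v + 4); at v=5 this is 864, so v decreases.
The u-coordinate has no critical point in that direction and runs off to infinity.

diverges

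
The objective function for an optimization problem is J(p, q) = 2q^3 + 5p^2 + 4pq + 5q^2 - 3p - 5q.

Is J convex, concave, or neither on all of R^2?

neither

The term 2q^3 is cubic, so the Hessian is not constant.
∂²J/∂q² = 12q + 10, which takes both signs as q varies (negative for sufficiently negative q). A diagonal entry of the Hessian changing sign means the Hessian is neither positive- nor negative-semidefinite on all of R^2.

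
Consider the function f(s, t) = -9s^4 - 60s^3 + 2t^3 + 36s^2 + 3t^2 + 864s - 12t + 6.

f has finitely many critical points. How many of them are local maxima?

f separates as a function of s plus a function of t, so ∇f=0 decouples.
∂f/∂s = -36(s - 2)(s + 3)(s + 4) = 0 at s ∈ {-4, -3, 2}; ∂f/∂t = 6(t - 1)(t + 2) = 0 at t ∈ {-2, 1}.
The Hessian is diagonal: diag(f_ss, f_tt). Second derivatives: f_ss(-4)=-216, f_ss(-3)=180, f_ss(2)=-1080; f_tt(-2)=-18, f_tt(1)=18.
Local maxima occur where both diagonal entries negative: (-4, -2), (2, -2). Count: 2.

2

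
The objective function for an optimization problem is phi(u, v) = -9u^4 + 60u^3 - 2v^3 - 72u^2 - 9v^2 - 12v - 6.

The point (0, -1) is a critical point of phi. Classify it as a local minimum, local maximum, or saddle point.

local maximum

The mixed partial ∂²phi/∂u∂v is 0, so the Hessian at any point is diag(phi_uu, phi_vv) = diag(36(-3u^2 + 10u - 4), -6(2v + 3)).
At (0, -1): H = diag(-144, -6).
Both eigenvalues are negative, so H is negative definite: a local maximum.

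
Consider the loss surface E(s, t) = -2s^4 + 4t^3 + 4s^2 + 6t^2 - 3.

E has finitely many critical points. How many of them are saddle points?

E separates as a function of s plus a function of t, so ∇E=0 decouples.
∂E/∂s = -8s(s - 1)(s + 1) = 0 at s ∈ {-1, 0, 1}; ∂E/∂t = 12t(t + 1) = 0 at t ∈ {-1, 0}.
The Hessian is diagonal: diag(E_ss, E_tt). Second derivatives: E_ss(-1)=-16, E_ss(0)=8, E_ss(1)=-16; E_tt(-1)=-12, E_tt(0)=12.
Saddle points occur where the two diagonal entries have opposite signs: (-1, 0), (0, -1), (1, 0). Count: 3.

3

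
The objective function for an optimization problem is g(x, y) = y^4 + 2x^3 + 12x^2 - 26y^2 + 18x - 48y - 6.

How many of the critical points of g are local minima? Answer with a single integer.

2

g separates as a function of x plus a function of y, so ∇g=0 decouples.
∂g/∂x = 6(x + 1)(x + 3) = 0 at x ∈ {-3, -1}; ∂g/∂y = 4(y - 4)(y + 1)(y + 3) = 0 at y ∈ {-3, -1, 4}.
The Hessian is diagonal: diag(g_xx, g_yy). Second derivatives: g_xx(-3)=-12, g_xx(-1)=12; g_yy(-3)=56, g_yy(-1)=-40, g_yy(4)=140.
Local minima occur where both diagonal entries positive: (-1, -3), (-1, 4). Count: 2.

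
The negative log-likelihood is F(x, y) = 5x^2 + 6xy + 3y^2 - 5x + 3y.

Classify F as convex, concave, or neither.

convex

F is quadratic, so its Hessian is the constant matrix H = [[10, 6], [6, 6]].
det(H) = 24, tr(H) = 16.
det(H) > 0 and tr(H) > 0, so H is positive definite everywhere: convex.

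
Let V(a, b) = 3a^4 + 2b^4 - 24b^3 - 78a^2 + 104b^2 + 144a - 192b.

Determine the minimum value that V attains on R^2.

V(a,b) separates as P(a) + Q(b), so its minimum is min P + min Q.
P'(a) = 12(a - 3)(a - 1)(a + 4) vanishes at a ∈ {-4, 1, 3}; Q'(b) = 8(b - 4)(b - 3)(b - 2) vanishes at b ∈ {2, 3, 4}.
Local minima of P (where P''>0): P(-4)=-1056, P(3)=-27. Local minima of Q: Q(2)=-128, Q(4)=-128.
So the global minimum of V is P(-4) + Q(2) = -1056 − 128 = -1184, attained at (-4, 2).

-1184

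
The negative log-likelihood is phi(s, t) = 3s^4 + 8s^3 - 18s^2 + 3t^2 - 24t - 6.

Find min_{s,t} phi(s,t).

phi(s,t) separates as P(s) + Q(t) − 6, so its minimum is min P + min Q − 6.
P'(s) = 12s(s - 1)(s + 3) vanishes at s ∈ {-3, 0, 1}; Q'(t) = 6(t - 4) vanishes at t ∈ {4}.
Local minima of P (where P''>0): P(-3)=-135, P(1)=-7. Local minima of Q: Q(4)=-48.
So the global minimum of phi is P(-3) + Q(4) − 6 = -135 − 48 − 6 = -189, attained at (-3, 4).

-189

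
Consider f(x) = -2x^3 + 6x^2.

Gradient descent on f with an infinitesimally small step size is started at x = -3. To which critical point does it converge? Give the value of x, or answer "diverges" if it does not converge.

0

f'(x) = -6x(x - 2), so f'(-3) = -90.
Gradient descent moves in the -f' direction, i.e. x is increasing.
The nearest critical point in that direction is x = 0, where f'' = 12 > 0 (a local minimum). The iterate converges there.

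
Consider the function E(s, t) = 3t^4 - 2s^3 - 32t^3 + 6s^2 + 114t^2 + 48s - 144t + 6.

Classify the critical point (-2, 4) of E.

local minimum

The mixed partial ∂²E/∂s∂t is 0, so the Hessian at any point is diag(E_ss, E_tt) = diag(12(-s + 1), 12(3t^2 - 16t + 19)).
At (-2, 4): H = diag(36, 36).
Both eigenvalues are positive, so H is positive definite: a local minimum.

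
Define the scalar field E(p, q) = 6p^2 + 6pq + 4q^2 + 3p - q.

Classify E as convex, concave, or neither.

convex

E is quadratic, so its Hessian is the constant matrix H = [[12, 6], [6, 8]].
det(H) = 60, tr(H) = 20.
det(H) > 0 and tr(H) > 0, so H is positive definite everywhere: convex.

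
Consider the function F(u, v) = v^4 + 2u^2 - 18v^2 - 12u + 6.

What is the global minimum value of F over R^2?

-93

F(u,v) separates as P(u) + Q(v) + 6, so its minimum is min P + min Q + 6.
P'(u) = 4u - 12 vanishes at u ∈ {3}; Q'(v) = 4v(v - 3)(v + 3) vanishes at v ∈ {-3, 0, 3}.
Local minima of P (where P''>0): P(3)=-18. Local minima of Q: Q(-3)=-81, Q(3)=-81.
So the global minimum of F is P(3) + Q(-3) + 6 = -18 − 81 + 6 = -93, attained at (3, -3).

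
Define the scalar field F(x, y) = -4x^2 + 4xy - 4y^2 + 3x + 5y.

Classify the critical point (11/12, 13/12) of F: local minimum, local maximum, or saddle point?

The Hessian of F is constant: H = [[-8, 4], [4, -8]].
det(H) = (-8)·(-8) − 4² = 48.
det(H) > 0 and tr(H) = -16 < 0, so H is negative definite and the point is a local maximum.

local maximum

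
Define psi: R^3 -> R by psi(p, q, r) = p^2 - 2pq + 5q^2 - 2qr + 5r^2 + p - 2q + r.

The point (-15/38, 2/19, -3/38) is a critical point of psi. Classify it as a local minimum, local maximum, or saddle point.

local minimum

The Hessian is constant: H = [[2, -2, 0], [-2, 10, -2], [0, -2, 10]].
Leading principal minors: Δ₁ = 2, Δ₂ = 16, Δ₃ = 152.
All leading minors are positive, so H is positive definite: a local minimum.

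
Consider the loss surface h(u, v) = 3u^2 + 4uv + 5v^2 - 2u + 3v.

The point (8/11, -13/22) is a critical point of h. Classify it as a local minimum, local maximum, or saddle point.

local minimum

The Hessian of h is constant: H = [[6, 4], [4, 10]].
det(H) = 6·10 − 4² = 44.
det(H) > 0 and tr(H) = 16 > 0, so H is positive definite and the point is a local minimum.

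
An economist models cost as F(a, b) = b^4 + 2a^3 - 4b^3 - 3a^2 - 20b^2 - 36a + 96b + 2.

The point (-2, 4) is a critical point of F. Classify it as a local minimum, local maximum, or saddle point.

saddle point

The mixed partial ∂²F/∂a∂b is 0, so the Hessian at any point is diag(F_aa, F_bb) = diag(6(2a - 1), 4(3b^2 - 6b - 10)).
At (-2, 4): H = diag(-30, 56).
The eigenvalues have opposite signs, so H is indefinite: a saddle point.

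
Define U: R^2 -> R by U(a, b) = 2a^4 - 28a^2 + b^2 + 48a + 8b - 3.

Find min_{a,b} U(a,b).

U(a,b) separates as P(a) + Q(b) − 3, so its minimum is min P + min Q − 3.
P'(a) = 8(a - 2)(a - 1)(a + 3) vanishes at a ∈ {-3, 1, 2}; Q'(b) = 2b + 8 vanishes at b ∈ {-4}.
Local minima of P (where P''>0): P(-3)=-234, P(2)=16. Local minima of Q: Q(-4)=-16.
So the global minimum of U is P(-3) + Q(-4) − 3 = -234 − 16 − 3 = -253, attained at (-3, -4).

-253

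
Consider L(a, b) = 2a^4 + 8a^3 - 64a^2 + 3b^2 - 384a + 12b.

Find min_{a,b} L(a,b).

-1548

L(a,b) separates as P(a) + Q(b), so its minimum is min P + min Q.
P'(a) = 8(a - 4)(a + 3)(a + 4) vanishes at a ∈ {-4, -3, 4}; Q'(b) = 6b + 12 vanishes at b ∈ {-2}.
Local minima of P (where P''>0): P(-4)=512, P(4)=-1536. Local minima of Q: Q(-2)=-12.
So the global minimum of L is P(4) + Q(-2) = -1536 − 12 = -1548, attained at (4, -2).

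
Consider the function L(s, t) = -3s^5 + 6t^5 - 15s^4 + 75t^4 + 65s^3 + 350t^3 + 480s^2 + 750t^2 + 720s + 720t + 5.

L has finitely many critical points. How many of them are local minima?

L separates as a function of s plus a function of t, so ∇L=0 decouples.
∂L/∂s = -15(s - 4)(s + 1)(s + 3)(s + 4) = 0 at s ∈ {-4, -3, -1, 4}; ∂L/∂t = 30(t + 1)(t + 2)(t + 3)(t + 4) = 0 at t ∈ {-4, -3, -2, -1}.
The Hessian is diagonal: diag(L_ss, L_tt). Second derivatives: L_ss(-4)=360, L_ss(-3)=-210, L_ss(-1)=450, L_ss(4)=-4200; L_tt(-4)=-180, L_tt(-3)=60, L_tt(-2)=-60, L_tt(-1)=180.
Local minima occur where both diagonal entries positive: (-4, -3), (-4, -1), (-1, -3), (-1, -1). Count: 4.

4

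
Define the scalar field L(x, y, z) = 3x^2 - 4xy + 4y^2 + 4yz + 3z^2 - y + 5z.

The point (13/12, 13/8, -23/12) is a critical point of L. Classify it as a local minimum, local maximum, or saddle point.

The Hessian is constant: H = [[6, -4, 0], [-4, 8, 4], [0, 4, 6]].
Leading principal minors: Δ₁ = 6, Δ₂ = 32, Δ₃ = 96.
All leading minors are positive, so H is positive definite: a local minimum.

local minimum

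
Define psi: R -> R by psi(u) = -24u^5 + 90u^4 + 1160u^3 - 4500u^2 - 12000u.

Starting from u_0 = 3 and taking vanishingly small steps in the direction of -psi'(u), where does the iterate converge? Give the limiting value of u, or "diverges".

psi'(u) = -120(u - 5)(u - 4)(u + 1)(u + 5), so psi'(3) = -7680.
Gradient descent moves in the -psi' direction, i.e. u is increasing.
The nearest critical point in that direction is u = 4, where psi'' = 5400 > 0 (a local minimum). The iterate converges there.

4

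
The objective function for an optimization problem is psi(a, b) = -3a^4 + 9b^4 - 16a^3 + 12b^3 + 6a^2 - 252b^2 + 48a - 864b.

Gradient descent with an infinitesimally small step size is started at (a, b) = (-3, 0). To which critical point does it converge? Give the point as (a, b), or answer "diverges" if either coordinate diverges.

(-1, 4)

psi is separable, so gradient descent decouples: a follows -∂psi/∂a, b follows -∂psi/∂b.
∂psi/∂a = -12(a - 1)(a + 1)(a + 4); at a=-3 this is -96, so a increases.
∂psi/∂b = 36(b - 4)(b + 2)(b + 3); at b=0 this is -864, so b increases.
a converges to its nearest critical value -1 (a local min of the a-part); b converges to 4. The iterate converges to (-1, 4).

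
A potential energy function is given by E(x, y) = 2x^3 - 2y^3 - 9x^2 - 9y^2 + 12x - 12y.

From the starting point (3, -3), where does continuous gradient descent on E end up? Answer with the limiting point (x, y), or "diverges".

E is separable, so gradient descent decouples: x follows -∂E/∂x, y follows -∂E/∂y.
∂E/∂x = 6(x - 2)(x - 1); at x=3 this is 12, so x decreases.
∂E/∂y = -6(y + 1)(y + 2); at y=-3 this is -12, so y increases.
x converges to its nearest critical value 2 (a local min of the x-part); y converges to -2. The iterate converges to (2, -2).

(2, -2)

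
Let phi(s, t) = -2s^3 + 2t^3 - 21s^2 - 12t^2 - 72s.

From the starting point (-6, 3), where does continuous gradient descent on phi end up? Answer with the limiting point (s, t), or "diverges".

phi is separable, so gradient descent decouples: s follows -∂phi/∂s, t follows -∂phi/∂t.
∂phi/∂s = -6(s + 3)(s + 4); at s=-6 this is -36, so s increases.
∂phi/∂t = 6t(t - 4); at t=3 this is -18, so t increases.
s converges to its nearest critical value -4 (a local min of the s-part); t converges to 4. The iterate converges to (-4, 4).

(-4, 4)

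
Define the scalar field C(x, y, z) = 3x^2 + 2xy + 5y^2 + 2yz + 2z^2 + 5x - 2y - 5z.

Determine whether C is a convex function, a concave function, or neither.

convex

C is quadratic, so its Hessian is the constant matrix H = [[6, 2, 0], [2, 10, 2], [0, 2, 4]].
Leading principal minors: 6, 56, 200.
All positive ⇒ H ≻ 0 ⇒ convex.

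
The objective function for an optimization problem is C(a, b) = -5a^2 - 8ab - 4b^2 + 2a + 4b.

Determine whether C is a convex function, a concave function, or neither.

C is quadratic, so its Hessian is the constant matrix H = [[-10, -8], [-8, -8]].
det(H) = 16, tr(H) = -18.
det(H) > 0 and tr(H) < 0, so H is negative definite everywhere: concave.

concave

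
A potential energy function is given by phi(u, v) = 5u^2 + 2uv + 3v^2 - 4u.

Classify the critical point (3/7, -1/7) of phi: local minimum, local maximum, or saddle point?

The Hessian of phi is constant: H = [[10, 2], [2, 6]].
det(H) = 10·6 − 2² = 56.
det(H) > 0 and tr(H) = 16 > 0, so H is positive definite and the point is a local minimum.

local minimum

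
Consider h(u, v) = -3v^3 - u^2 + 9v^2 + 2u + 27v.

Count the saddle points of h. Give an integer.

1

h separates as a function of u plus a function of v, so ∇h=0 decouples.
∂h/∂u = -2(u - 1) = 0 at u ∈ {1}; ∂h/∂v = -9(v - 3)(v + 1) = 0 at v ∈ {-1, 3}.
The Hessian is diagonal: diag(h_uu, h_vv). Second derivatives: h_uu(1)=-2; h_vv(-1)=36, h_vv(3)=-36.
Saddle points occur where the two diagonal entries have opposite signs: (1, -1). Count: 1.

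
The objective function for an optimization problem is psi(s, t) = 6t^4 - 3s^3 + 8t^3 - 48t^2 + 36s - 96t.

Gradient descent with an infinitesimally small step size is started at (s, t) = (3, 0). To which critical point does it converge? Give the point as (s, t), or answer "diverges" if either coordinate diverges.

diverges

psi is separable, so gradient descent decouples: s follows -∂psi/∂s, t follows -∂psi/∂t.
∂psi/∂s = -9(s - 2)(s + 2); at s=3 this is -45, so s increases.
∂psi/∂t = 24(t - 2)(t + 1)(t + 2); at t=0 this is -96, so t increases.
The s-coordinate has no critical point in that direction and runs off to infinity.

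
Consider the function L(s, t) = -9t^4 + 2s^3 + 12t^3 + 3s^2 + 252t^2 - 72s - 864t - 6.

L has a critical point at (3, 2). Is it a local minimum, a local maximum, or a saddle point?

The mixed partial ∂²L/∂s∂t is 0, so the Hessian at any point is diag(L_ss, L_tt) = diag(6(2s + 1), 36(-3t^2 + 2t + 14)).
At (3, 2): H = diag(42, 216).
Both eigenvalues are positive, so H is positive definite: a local minimum.

local minimum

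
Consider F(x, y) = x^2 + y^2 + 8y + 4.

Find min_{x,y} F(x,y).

-12

F(x,y) separates as P(x) + Q(y) + 4, so its minimum is min P + min Q + 4.
P'(x) = 2x vanishes at x ∈ {0}; Q'(y) = 2y + 8 vanishes at y ∈ {-4}.
Local minima of P (where P''>0): P(0)=0. Local minima of Q: Q(-4)=-16.
So the global minimum of F is P(0) + Q(-4) + 4 = 0 − 16 + 4 = -12, attained at (0, -4).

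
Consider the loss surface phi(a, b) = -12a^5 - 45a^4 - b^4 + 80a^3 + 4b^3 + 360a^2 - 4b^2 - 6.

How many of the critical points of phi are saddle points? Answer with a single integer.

phi separates as a function of a plus a function of b, so ∇phi=0 decouples.
∂phi/∂a = -60a(a - 2)(a + 2)(a + 3) = 0 at a ∈ {-3, -2, 0, 2}; ∂phi/∂b = -4b(b - 2)(b - 1) = 0 at b ∈ {0, 1, 2}.
The Hessian is diagonal: diag(phi_aa, phi_bb). Second derivatives: phi_aa(-3)=900, phi_aa(-2)=-480, phi_aa(0)=720, phi_aa(2)=-2400; phi_bb(0)=-8, phi_bb(1)=4, phi_bb(2)=-8.
Saddle points occur where the two diagonal entries have opposite signs: (-3, 0), (-3, 2), (-2, 1), (0, 0), (0, 2), (2, 1). Count: 6.

6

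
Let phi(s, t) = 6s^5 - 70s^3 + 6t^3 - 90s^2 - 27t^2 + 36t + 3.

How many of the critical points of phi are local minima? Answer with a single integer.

2

phi separates as a function of s plus a function of t, so ∇phi=0 decouples.
∂phi/∂s = 30s(s - 3)(s + 1)(s + 2) = 0 at s ∈ {-2, -1, 0, 3}; ∂phi/∂t = 18(t - 2)(t - 1) = 0 at t ∈ {1, 2}.
The Hessian is diagonal: diag(phi_ss, phi_tt). Second derivatives: phi_ss(-2)=-300, phi_ss(-1)=120, phi_ss(0)=-180, phi_ss(3)=1800; phi_tt(1)=-18, phi_tt(2)=18.
Local minima occur where both diagonal entries positive: (-1, 2), (3, 2). Count: 2.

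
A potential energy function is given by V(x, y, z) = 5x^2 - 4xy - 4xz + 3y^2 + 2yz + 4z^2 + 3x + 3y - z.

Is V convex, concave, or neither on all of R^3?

convex

V is quadratic, so its Hessian is the constant matrix H = [[10, -4, -4], [-4, 6, 2], [-4, 2, 8]].
Leading principal minors: 10, 44, 280.
All positive ⇒ H ≻ 0 ⇒ convex.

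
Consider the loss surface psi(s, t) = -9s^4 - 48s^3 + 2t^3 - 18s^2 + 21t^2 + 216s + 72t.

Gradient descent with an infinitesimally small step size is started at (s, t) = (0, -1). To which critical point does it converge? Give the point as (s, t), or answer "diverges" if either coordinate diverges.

(-2, -3)

psi is separable, so gradient descent decouples: s follows -∂psi/∂s, t follows -∂psi/∂t.
∂psi/∂s = -36(s - 1)(s + 2)(s + 3); at s=0 this is 216, so s decreases.
∂psi/∂t = 6(t + 3)(t + 4); at t=-1 this is 36, so t decreases.
s converges to its nearest critical value -2 (a local min of the s-part); t converges to -3. The iterate converges to (-2, -3).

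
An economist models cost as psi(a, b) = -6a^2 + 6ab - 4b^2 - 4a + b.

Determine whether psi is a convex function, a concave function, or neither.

psi is quadratic, so its Hessian is the constant matrix H = [[-12, 6], [6, -8]].
det(H) = 60, tr(H) = -20.
det(H) > 0 and tr(H) < 0, so H is negative definite everywhere: concave.

concave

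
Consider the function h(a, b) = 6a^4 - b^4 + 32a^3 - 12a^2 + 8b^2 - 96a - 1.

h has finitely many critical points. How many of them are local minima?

2

h separates as a function of a plus a function of b, so ∇h=0 decouples.
∂h/∂a = 24(a - 1)(a + 1)(a + 4) = 0 at a ∈ {-4, -1, 1}; ∂h/∂b = -4b(b - 2)(b + 2) = 0 at b ∈ {-2, 0, 2}.
The Hessian is diagonal: diag(h_aa, h_bb). Second derivatives: h_aa(-4)=360, h_aa(-1)=-144, h_aa(1)=240; h_bb(-2)=-32, h_bb(0)=16, h_bb(2)=-32.
Local minima occur where both diagonal entries positive: (-4, 0), (1, 0). Count: 2.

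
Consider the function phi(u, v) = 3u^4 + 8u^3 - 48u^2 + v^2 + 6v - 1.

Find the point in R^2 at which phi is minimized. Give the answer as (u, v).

phi(u,v) separates as P(u) + Q(v) − 1, so its minimum is min P + min Q − 1.
P'(u) = 12u(u - 2)(u + 4) vanishes at u ∈ {-4, 0, 2}; Q'(v) = 2v + 6 vanishes at v ∈ {-3}.
Local minima of P (where P''>0): P(-4)=-512, P(2)=-80. Local minima of Q: Q(-3)=-9.
So the global minimum of phi is P(-4) + Q(-3) − 1 = -512 − 9 − 1 = -522, attained at (-4, -3).

(-4, -3)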